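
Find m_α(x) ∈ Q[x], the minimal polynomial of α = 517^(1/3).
m_α(x) = x^3 - 517

α satisfies α^3 = 517, so x^3 - 517 annihilates α. By the rational root test, a rational root p/q (in lowest terms) of x^3 - 517 would satisfy p^3 = 517 q^3, forcing q = 1 and p^3 = 517; but 517 is not a perfect cube, contradiction. A monic cubic over Q with no rational root is irreducible (any nontrivial factorization would include a linear factor). Hence x^3 - 517 is the minimal polynomial of α, and in particular [Q(α):Q] = 3.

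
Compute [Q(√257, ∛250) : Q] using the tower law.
[Q(√257, ∛250) : Q] = 6

Let L = Q(√257, ∛250). Since Q(√257) ⊂ L and [Q(√257):Q] = 2, the tower law gives 2 | [L:Q]. Likewise Q(∛250) ⊂ L with [Q(∛250):Q] = 3 (because 250 is not a perfect cube), so 3 | [L:Q]. As gcd(2,3) = 1, [L:Q] is divisible by 6. Conversely L is generated over Q by √257 and ∛250, so [L:Q] ≤ 2·3 = 6. Therefore [Q(√257, ∛250) : Q] = 6.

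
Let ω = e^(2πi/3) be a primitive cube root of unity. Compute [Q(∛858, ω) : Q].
[Q(∛858, ω) : Q] = 6

[Q(∛858):Q] = 3 (min poly x^3 - 858, irreducible since 858 is not a perfect cube). [Q(ω):Q] = 2 (min poly x^2 + x + 1). Since Q(∛858) ⊂ R and ω ∉ R, we have ω ∉ Q(∛858), so x^2 + x + 1 remains irreducible over Q(∛858) and [Q(∛858, ω) : Q(∛858)] = 2. By the tower law, [Q(∛858, ω) : Q] = 3 · 2 = 6. (In fact Q(∛858, ω) is the splitting field of x^3 - 858 over Q.)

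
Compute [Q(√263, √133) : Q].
[Q(√263, √133) : Q] = 4

[Q(√263):Q] = 2 (min poly x^2 - 263, irreducible since 263 is squarefree > 1). For the top step, suppose √133 ∈ Q(√263), say √133 = c + d√263 with c, d ∈ Q. Squaring: 133 = c^2 + 263d^2 + 2cd√263. Since √263 ∉ Q this forces 2cd = 0. If d = 0 then √133 = c ∈ Q, contradicting 133 squarefree > 1. If c = 0 then 133 = 263d^2, so 263·133 = (263d)^2 is a perfect square in Q — but 263·133 = 34979 is not a perfect square (since 263 and 133 are distinct squarefree integers). Contradiction. Hence √133 ∉ Q(√263), so x^2 - 133 stays irreducible over Q(√263) and [Q(√263, √133) : Q(√263)] = 2. By the tower law, [Q(√263, √133) : Q] = 2 · 2 = 4.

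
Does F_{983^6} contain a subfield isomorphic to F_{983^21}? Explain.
No: F_{983^21} is not a subfield of F_{983^6}

F_{p^m} embeds in F_{p^n} iff m | n. Here 21 ∤ 6 (since 6 = 0·21 + 6 with remainder 6 ≠ 0), so F_{983^21} is not a subfield of F_{983^6}. Equivalently: if it were, the tower law would give 21 = [F_{983^21}:F_983] dividing [F_{983^6}:F_983] = 6, contradiction.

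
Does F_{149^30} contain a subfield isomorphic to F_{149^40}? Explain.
No: F_{149^40} is not a subfield of F_{149^30}

F_{p^m} embeds in F_{p^n} iff m | n. Here 40 ∤ 30 (since 30 = 0·40 + 30 with remainder 30 ≠ 0), so F_{149^40} is not a subfield of F_{149^30}. Equivalently: if it were, the tower law would give 40 = [F_{149^40}:F_149] dividing [F_{149^30}:F_149] = 30, contradiction.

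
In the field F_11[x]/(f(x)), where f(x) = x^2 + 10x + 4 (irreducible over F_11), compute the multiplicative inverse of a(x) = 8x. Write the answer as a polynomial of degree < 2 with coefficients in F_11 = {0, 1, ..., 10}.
a(x)^(-1) ≡ x + 10 (mod f(x))

Since f is irreducible over F_11, F_11[x]/(f) is a field and a(x) ≠ 0 has an inverse. Apply the extended Euclidean algorithm to f(x) and a(x) in F_11[x]: f(x) = (7x + 4)·a(x) + (4). The last nonzero remainder is the constant 4 = gcd(f, a) in F_11. Back-substituting through the division chain expresses 4 = s(x)·a(x) + t(x)·f(x) with s(x) ≡ 4x + 7 (mod f), so (4x + 7)·a(x) ≡ 4 (mod f). Multiplying by 4^(-1) ≡ 3 in F_11 gives a(x)^(-1) ≡ 3·(4x + 7) ≡ x + 10 (mod f). Check: (8x)·(x + 10) = 8x^2 + 3x ≡ 1 (mod x^2 + 10x + 4).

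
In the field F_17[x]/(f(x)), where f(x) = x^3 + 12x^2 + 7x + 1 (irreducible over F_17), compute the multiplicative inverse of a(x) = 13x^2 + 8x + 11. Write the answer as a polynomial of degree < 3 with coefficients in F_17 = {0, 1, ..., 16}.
a(x)^(-1) ≡ 11x^2 + 15x + 12 (mod f(x))

Since f is irreducible over F_17, F_17[x]/(f) is a field and a(x) ≠ 0 has an inverse. Apply the extended Euclidean algorithm to f(x) and a(x) in F_17[x]: f(x) = (4x + 5)·a(x) + (8x + 14);  a(x) = (8x + 4)·(8x + 14) + (6). The last nonzero remainder is the constant 6 = gcd(f, a) in F_17. Back-substituting through the division chain expresses 6 = s(x)·a(x) + t(x)·f(x) with s(x) ≡ 15x^2 + 5x + 4 (mod f), so (15x^2 + 5x + 4)·a(x) ≡ 6 (mod f). Multiplying by 6^(-1) ≡ 3 in F_17 gives a(x)^(-1) ≡ 3·(15x^2 + 5x + 4) ≡ 11x^2 + 15x + 12 (mod f). Check: (13x^2 + 8x + 11)·(11x^2 + 15x + 12) = 7x^4 + 11x^3 + 6x^2 + 6x + 13 ≡ 1 (mod x^3 + 12x^2 + 7x + 1).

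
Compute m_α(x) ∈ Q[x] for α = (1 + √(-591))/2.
m_α(x) = x^2 - x + 148

From 2α - 1 = √(-591), squaring gives (2α - 1)^2 = -591, i.e. 4α^2 - 4α + 1 = -591, so α^2 - α + (1 + 591)/4 = 0. Since -591 ≡ 1 (mod 4), (1 + 591)/4 = 148 ∈ Z. The polynomial x^2 - x + 148 has discriminant 1 - 4·(148) = -591, which is not a perfect square in Q (d = -591 is squarefree and ≠ 1), so x^2 - x + 148 is irreducible over Q. It is the minimal polynomial of α.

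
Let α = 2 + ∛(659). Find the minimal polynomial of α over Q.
m_α(x) = x^3 - 6x^2 + 12x - 667

Set β = α - 2 = ∛(659), so β^3 = 659. Then (α - 2)^3 - 659 = 0, i.e. α is a root of g(x) = (x - 2)^3 - 659 = x^3 - 6x^2 + 12x - 667. Since g(x) = h(x - 2) where h(x) = x^3 - 659, and h is irreducible over Q (because 659 is not a perfect cube, so h has no rational root, and a monic cubic with no rational root is irreducible), g is also irreducible (irreducibility is preserved under the substitution x → x - 2). Hence m_α(x) = x^3 - 6x^2 + 12x - 667.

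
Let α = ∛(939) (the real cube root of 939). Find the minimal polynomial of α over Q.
m_α(x) = x^3 - 939

α satisfies α^3 = 939, so x^3 - 939 annihilates α. By the rational root test, a rational root p/q (in lowest terms) of x^3 - 939 would satisfy p^3 = 939 q^3, forcing q = 1 and p^3 = 939; but 939 is not a perfect cube, contradiction. A monic cubic over Q with no rational root is irreducible (any nontrivial factorization would include a linear factor). Hence x^3 - 939 is the minimal polynomial of α, and in particular [Q(α):Q] = 3.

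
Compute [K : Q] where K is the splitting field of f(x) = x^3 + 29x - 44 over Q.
[K : Q] = 6

By the rational root test, any rational root of the monic integer polynomial f(x) = x^3 + 29x - 44 must be an integer dividing the constant term -44, i.e. one of ±{1, 2, 4, 11, 22, 44}. Evaluating: f(1) = -14, f(-1) = -74, f(2) = 22, f(-2) = -110, f(4) = 136, f(-4) = -224, f(11) = 1606, f(-11) = -1694, f(22) = 11242, f(-22) = -11330, f(44) = 86416, f(-44) = -86504; none is 0, so f has no rational root and is therefore irreducible over Q (a cubic with no linear factor over a field is irreducible). For an irreducible cubic, the Galois group is A_3 or S_3 according as the discriminant disc(f) = -4a^3 - 27b^2 = -4·(29)^3 - 27·(-44)^2 = -149828 is or is not a square in Q. Here disc(f) = -149828 is not a perfect square in Q, so the Galois group of f over Q is not contained in A_3 and must be all of S_3. The splitting field has degree |S_3| = 6 over Q, so [K : Q] = 6.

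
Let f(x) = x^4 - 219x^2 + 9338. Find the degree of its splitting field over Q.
[K : Q] = 4

Solving the quadratic in x^2: x^2 = (219 ± √(219^2 - 4·9338))/2 = (219 ± √10609)/2 = (219 ± 103)/2, giving x^2 = 161 or x^2 = 58. So f(x) = (x^2 - 161)(x^2 - 58) and the roots of f are ±√161, ±√58. Hence the splitting field is K = Q(√161, √58). Since 161 and 58 are distinct squarefree integers > 1, their product 9338 is not a perfect square, so √58 ∉ Q(√161). By the tower law [K:Q] = [Q(√161,√58):Q(√161)] · [Q(√161):Q] = 2 · 2 = 4.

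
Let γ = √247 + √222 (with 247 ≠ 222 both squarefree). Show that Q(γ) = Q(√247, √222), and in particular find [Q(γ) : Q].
[Q(γ) : Q] = 4 (equivalently, Q(γ) = Q(√247, √222))

Obviously Q(γ) ⊆ Q(√247, √222), and [Q(√247, √222):Q] = 4 (since 247, 222 are distinct squarefree integers > 1 with 54834 not a perfect square). To show equality we compute the minimal polynomial of γ. From γ = √247 + √222: γ^2 = 247 + 2√(54834) + 222 = 469 + 2√(54834), so γ^2 - 469 = 2√(54834); squaring, (γ^2 - 469)^2 = 4·54834, i.e. γ^4 - 938γ^2 + 219961 - 219336 = 0, i.e. γ^4 - 938γ^2 + 625 = 0. So γ is a root of x^4 - 938x^2 + 625. This polynomial is irreducible over Q: it has no rational root (each ±√247 ± √222 is irrational), and any factorization into two quadratics over Q would force √(54834) ∈ Q (pairing opposite roots) or √247, √222 ∈ Q (other pairings), all impossible. Hence [Q(γ):Q] = 4 = [Q(√247, √222):Q], so Q(γ) = Q(√247, √222).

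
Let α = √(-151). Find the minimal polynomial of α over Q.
m_α(x) = x^2 + 151

α satisfies α^2 + 151 = 0, so x^2 + 151 annihilates α. Since d = -151 is squarefree and ≠ 1, it is not a perfect square in Q, so x^2 + 151 has no rational root and is therefore irreducible over Q (a degree-2 polynomial over a field is irreducible iff it has no root). Hence m_α(x) = x^2 + 151.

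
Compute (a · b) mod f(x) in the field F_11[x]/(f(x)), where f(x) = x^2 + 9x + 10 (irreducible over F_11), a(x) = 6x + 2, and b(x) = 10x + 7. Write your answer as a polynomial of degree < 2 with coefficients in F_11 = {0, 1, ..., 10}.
a · b ≡ 6x + 8 (mod f(x))

Multiply in F_11[x]: a(x)·b(x) = (6x + 2)·(10x + 7) = 5x^2 + 7x + 3. This has degree ≥ 2, so divide by f(x) over F_11: 5x^2 + 7x + 3 = (5)·(x^2 + 9x + 10) + (6x + 8). Hence a·b ≡ 6x + 8 (mod f). (F_11[x]/(f) is a field with 11^2 = 121 elements since f is irreducible of degree 2.)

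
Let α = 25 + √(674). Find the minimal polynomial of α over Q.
m_α(x) = x^2 - 50x - 49

From α - 25 = √(674), squaring gives (α - 25)^2 = 674, i.e. α^2 - 50α + 625 = 674, so α^2 - 50α - 49 = 0. The discriminant of x^2 - 50x - 49 is (-50)^2 - 4·(-49) = 2500 + 196 = 2696, and 4·(674) is not a perfect square in Q since 674 is squarefree and ≠ 1. Hence x^2 - 50x - 49 is irreducible over Q and is the minimal polynomial of α.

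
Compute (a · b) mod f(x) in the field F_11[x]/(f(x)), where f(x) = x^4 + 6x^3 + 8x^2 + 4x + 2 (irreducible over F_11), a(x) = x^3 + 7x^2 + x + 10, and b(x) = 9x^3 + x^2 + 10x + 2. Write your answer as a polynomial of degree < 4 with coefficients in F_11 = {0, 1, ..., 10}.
a · b ≡ x^3 + 10x^2 + 1 (mod f(x))

Multiply in F_11[x]: a(x)·b(x) = (x^3 + 7x^2 + x + 10)·(9x^3 + x^2 + 10x + 2) = 9x^6 + 9x^5 + 4x^4 + 9x^3 + x^2 + 3x + 9. This has degree ≥ 4, so divide by f(x) over F_11: 9x^6 + 9x^5 + 4x^4 + 9x^3 + x^2 + 3x + 9 = (9x^2 + 10x + 4)·(x^4 + 6x^3 + 8x^2 + 4x + 2) + (x^3 + 10x^2 + 1). Hence a·b ≡ x^3 + 10x^2 + 1 (mod f). (F_11[x]/(f) is a field with 11^4 = 14641 elements since f is irreducible of degree 4.)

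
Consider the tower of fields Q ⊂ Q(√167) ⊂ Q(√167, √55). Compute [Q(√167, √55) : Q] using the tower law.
[Q(√167, √55) : Q] = 4

[Q(√167):Q] = 2 (min poly x^2 - 167, irreducible since 167 is squarefree > 1). For the top step, suppose √55 ∈ Q(√167), say √55 = c + d√167 with c, d ∈ Q. Squaring: 55 = c^2 + 167d^2 + 2cd√167. Since √167 ∉ Q this forces 2cd = 0. If d = 0 then √55 = c ∈ Q, contradicting 55 squarefree > 1. If c = 0 then 55 = 167d^2, so 167·55 = (167d)^2 is a perfect square in Q — but 167·55 = 9185 is not a perfect square (since 167 and 55 are distinct squarefree integers). Contradiction. Hence √55 ∉ Q(√167), so x^2 - 55 stays irreducible over Q(√167) and [Q(√167, √55) : Q(√167)] = 2. By the tower law, [Q(√167, √55) : Q] = 2 · 2 = 4.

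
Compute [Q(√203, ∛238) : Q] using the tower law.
[Q(√203, ∛238) : Q] = 6

Let L = Q(√203, ∛238). Since Q(√203) ⊂ L and [Q(√203):Q] = 2, the tower law gives 2 | [L:Q]. Likewise Q(∛238) ⊂ L with [Q(∛238):Q] = 3 (because 238 is not a perfect cube), so 3 | [L:Q]. As gcd(2,3) = 1, [L:Q] is divisible by 6. Conversely L is generated over Q by √203 and ∛238, so [L:Q] ≤ 2·3 = 6. Therefore [Q(√203, ∛238) : Q] = 6.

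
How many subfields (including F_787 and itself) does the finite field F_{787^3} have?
F_{787^3} has 2 subfields

The subfields of F_{p^n} are exactly the fields F_{p^d} for d | n (each is the fixed field of the unique index-d subgroup of Gal(F_{p^n}/F_p) ≅ Z/nZ). The divisors of n = 3 are {1, 3}, giving 2 subfields: F_{787^1}, F_{787^3}.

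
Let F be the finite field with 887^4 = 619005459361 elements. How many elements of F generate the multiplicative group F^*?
There are φ(619005459360) = 154661584896 primitive elements

F_q^* is cyclic of order q - 1 = 619005459360. A cyclic group of order m has exactly φ(m) generators. Here m = 619005459360 = 2^5 · 3 · 5 · 29 · 37 · 443 · 2713, so the number of primitive elements is φ(619005459360) = 154661584896.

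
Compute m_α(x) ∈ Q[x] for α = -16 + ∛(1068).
m_α(x) = x^3 + 48x^2 + 768x + 3028

Set β = α + 16 = ∛(1068), so β^3 = 1068. Then (α + 16)^3 - 1068 = 0, i.e. α is a root of g(x) = (x + 16)^3 - 1068 = x^3 + 48x^2 + 768x + 3028. Since g(x) = h(x + 16) where h(x) = x^3 - 1068, and h is irreducible over Q (because 1068 is not a perfect cube, so h has no rational root, and a monic cubic with no rational root is irreducible), g is also irreducible (irreducibility is preserved under the substitution x → x + 16). Hence m_α(x) = x^3 + 48x^2 + 768x + 3028.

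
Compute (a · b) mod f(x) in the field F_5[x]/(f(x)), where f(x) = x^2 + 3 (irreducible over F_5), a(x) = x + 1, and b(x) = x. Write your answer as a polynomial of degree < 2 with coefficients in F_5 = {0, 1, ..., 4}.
a · b ≡ x + 2 (mod f(x))

Multiply in F_5[x]: a(x)·b(x) = (x + 1)·(x) = x^2 + x. This has degree ≥ 2, so divide by f(x) over F_5: x^2 + x = (1)·(x^2 + 3) + (x + 2). Hence a·b ≡ x + 2 (mod f). (F_5[x]/(f) is a field with 5^2 = 25 elements since f is irreducible of degree 2.)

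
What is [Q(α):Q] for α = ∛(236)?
[Q(α):Q] = 3

The minimal polynomial of α is x^3 - 236, irreducible over Q since 236 is not a perfect cube (so x^3 - 236 has no rational root). Hence [Q(α):Q] = deg(m_α) = 3.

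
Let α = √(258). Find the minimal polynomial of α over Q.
m_α(x) = x^2 - 258

α satisfies α^2 - 258 = 0, so x^2 - 258 annihilates α. Since d = 258 is squarefree and ≠ 1, it is not a perfect square in Q, so x^2 - 258 has no rational root and is therefore irreducible over Q (a degree-2 polynomial over a field is irreducible iff it has no root). Hence m_α(x) = x^2 - 258.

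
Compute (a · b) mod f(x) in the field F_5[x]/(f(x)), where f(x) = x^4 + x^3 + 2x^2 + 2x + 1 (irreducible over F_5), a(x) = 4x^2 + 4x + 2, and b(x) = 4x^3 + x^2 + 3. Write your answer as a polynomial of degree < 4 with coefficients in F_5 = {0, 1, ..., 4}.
a · b ≡ x^3 + 4x^2 + 3x + 2 (mod f(x))

Multiply in F_5[x]: a(x)·b(x) = (4x^2 + 4x + 2)·(4x^3 + x^2 + 3) = x^5 + 2x^3 + 4x^2 + 2x + 1. This has degree ≥ 4, so divide by f(x) over F_5: x^5 + 2x^3 + 4x^2 + 2x + 1 = (x + 4)·(x^4 + x^3 + 2x^2 + 2x + 1) + (x^3 + 4x^2 + 3x + 2). Hence a·b ≡ x^3 + 4x^2 + 3x + 2 (mod f). (F_5[x]/(f) is a field with 5^4 = 625 elements since f is irreducible of degree 4.)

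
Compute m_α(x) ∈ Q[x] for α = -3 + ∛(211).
m_α(x) = x^3 + 9x^2 + 27x - 184

Set β = α + 3 = ∛(211), so β^3 = 211. Then (α + 3)^3 - 211 = 0, i.e. α is a root of g(x) = (x + 3)^3 - 211 = x^3 + 9x^2 + 27x - 184. Since g(x) = h(x + 3) where h(x) = x^3 - 211, and h is irreducible over Q (because 211 is not a perfect cube, so h has no rational root, and a monic cubic with no rational root is irreducible), g is also irreducible (irreducibility is preserved under the substitution x → x + 3). Hence m_α(x) = x^3 + 9x^2 + 27x - 184.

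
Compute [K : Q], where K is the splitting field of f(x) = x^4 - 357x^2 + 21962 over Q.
[K : Q] = 4

Solving the quadratic in x^2: x^2 = (357 ± √(357^2 - 4·21962))/2 = (357 ± √39601)/2 = (357 ± 199)/2, giving x^2 = 278 or x^2 = 79. So f(x) = (x^2 - 278)(x^2 - 79) and the roots of f are ±√278, ±√79. Hence the splitting field is K = Q(√278, √79). Since 278 and 79 are distinct squarefree integers > 1, their product 21962 is not a perfect square, so √79 ∉ Q(√278). By the tower law [K:Q] = [Q(√278,√79):Q(√278)] · [Q(√278):Q] = 2 · 2 = 4.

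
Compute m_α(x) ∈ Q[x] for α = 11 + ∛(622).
m_α(x) = x^3 - 33x^2 + 363x - 1953

Set β = α - 11 = ∛(622), so β^3 = 622. Then (α - 11)^3 - 622 = 0, i.e. α is a root of g(x) = (x - 11)^3 - 622 = x^3 - 33x^2 + 363x - 1953. Since g(x) = h(x - 11) where h(x) = x^3 - 622, and h is irreducible over Q (because 622 is not a perfect cube, so h has no rational root, and a monic cubic with no rational root is irreducible), g is also irreducible (irreducibility is preserved under the substitution x → x - 11). Hence m_α(x) = x^3 - 33x^2 + 363x - 1953.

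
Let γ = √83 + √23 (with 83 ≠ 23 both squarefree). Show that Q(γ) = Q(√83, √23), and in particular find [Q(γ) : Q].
[Q(γ) : Q] = 4 (equivalently, Q(γ) = Q(√83, √23))

Obviously Q(γ) ⊆ Q(√83, √23), and [Q(√83, √23):Q] = 4 (since 83, 23 are distinct squarefree integers > 1 with 1909 not a perfect square). To show equality we compute the minimal polynomial of γ. From γ = √83 + √23: γ^2 = 83 + 2√(1909) + 23 = 106 + 2√(1909), so γ^2 - 106 = 2√(1909); squaring, (γ^2 - 106)^2 = 4·1909, i.e. γ^4 - 212γ^2 + 11236 - 7636 = 0, i.e. γ^4 - 212γ^2 + 3600 = 0. So γ is a root of x^4 - 212x^2 + 3600. This polynomial is irreducible over Q: it has no rational root (each ±√83 ± √23 is irrational), and any factorization into two quadratics over Q would force √(1909) ∈ Q (pairing opposite roots) or √83, √23 ∈ Q (other pairings), all impossible. Hence [Q(γ):Q] = 4 = [Q(√83, √23):Q], so Q(γ) = Q(√83, √23).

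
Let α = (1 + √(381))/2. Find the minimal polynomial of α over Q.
m_α(x) = x^2 - x - 95

From 2α - 1 = √(381), squaring gives (2α - 1)^2 = 381, i.e. 4α^2 - 4α + 1 = 381, so α^2 - α + (1 - 381)/4 = 0. Since 381 ≡ 1 (mod 4), (1 - 381)/4 = -95 ∈ Z. The polynomial x^2 - x - 95 has discriminant 1 - 4·(-95) = 381, which is not a perfect square in Q (d = 381 is squarefree and ≠ 1), so x^2 - x - 95 is irreducible over Q. It is the minimal polynomial of α.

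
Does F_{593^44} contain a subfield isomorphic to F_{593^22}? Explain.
Yes: F_{593^22} is a subfield of F_{593^44}

F_{p^m} embeds in F_{p^n} iff m | n (since F_{p^n} is the splitting field of x^(p^n) - x, and F_{p^m} ⊂ F_{p^n} forces p^n to be a power of p^m, i.e. m | n; conversely if m | n then every root of x^(p^m) - x is a root of x^(p^n) - x). Here 22 | 44 (since 44 = 2·22), so F_{593^22} is a subfield of F_{593^44}, and [F_{593^44} : F_{593^22}] = 44/22 = 2.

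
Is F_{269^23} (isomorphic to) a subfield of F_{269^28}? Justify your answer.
No: F_{269^23} is not a subfield of F_{269^28}

F_{p^m} embeds in F_{p^n} iff m | n. Here 23 ∤ 28 (since 28 = 1·23 + 5 with remainder 5 ≠ 0), so F_{269^23} is not a subfield of F_{269^28}. Equivalently: if it were, the tower law would give 23 = [F_{269^23}:F_269] dividing [F_{269^28}:F_269] = 28, contradiction.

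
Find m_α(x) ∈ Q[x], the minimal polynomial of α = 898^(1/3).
m_α(x) = x^3 - 898

α satisfies α^3 = 898, so x^3 - 898 annihilates α. By the rational root test, a rational root p/q (in lowest terms) of x^3 - 898 would satisfy p^3 = 898 q^3, forcing q = 1 and p^3 = 898; but 898 is not a perfect cube, contradiction. A monic cubic over Q with no rational root is irreducible (any nontrivial factorization would include a linear factor). Hence x^3 - 898 is the minimal polynomial of α, and in particular [Q(α):Q] = 3.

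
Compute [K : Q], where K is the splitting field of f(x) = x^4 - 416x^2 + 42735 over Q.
[K : Q] = 4

Solving the quadratic in x^2: x^2 = (416 ± √(416^2 - 4·42735))/2 = (416 ± √2116)/2 = (416 ± 46)/2, giving x^2 = 231 or x^2 = 185. So f(x) = (x^2 - 231)(x^2 - 185) and the roots of f are ±√231, ±√185. Hence the splitting field is K = Q(√231, √185). Since 231 and 185 are distinct squarefree integers > 1, their product 42735 is not a perfect square, so √185 ∉ Q(√231). By the tower law [K:Q] = [Q(√231,√185):Q(√231)] · [Q(√231):Q] = 2 · 2 = 4.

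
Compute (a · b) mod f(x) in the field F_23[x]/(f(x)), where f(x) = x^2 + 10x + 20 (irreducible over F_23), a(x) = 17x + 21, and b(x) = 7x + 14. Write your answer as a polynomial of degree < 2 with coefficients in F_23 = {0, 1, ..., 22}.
a · b ≡ 7 (mod f(x))

Multiply in F_23[x]: a(x)·b(x) = (17x + 21)·(7x + 14) = 4x^2 + 17x + 18. This has degree ≥ 2, so divide by f(x) over F_23: 4x^2 + 17x + 18 = (4)·(x^2 + 10x + 20) + (7). Hence a·b ≡ 7 (mod f). (F_23[x]/(f) is a field with 23^2 = 529 elements since f is irreducible of degree 2.)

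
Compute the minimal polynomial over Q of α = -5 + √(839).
m_α(x) = x^2 + 10x - 814

From α + 5 = √(839), squaring gives (α + 5)^2 = 839, i.e. α^2 + 10α + 25 = 839, so α^2 + 10α - 814 = 0. The discriminant of x^2 + 10x - 814 is (10)^2 - 4·(-814) = 100 + 3256 = 3356, and 4·(839) is not a perfect square in Q since 839 is squarefree and ≠ 1. Hence x^2 + 10x - 814 is irreducible over Q and is the minimal polynomial of α.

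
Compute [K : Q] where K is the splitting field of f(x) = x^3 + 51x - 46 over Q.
[K : Q] = 6

By the rational root test, any rational root of the monic integer polynomial f(x) = x^3 + 51x - 46 must be an integer dividing the constant term -46, i.e. one of ±{1, 2, 23, 46}. Evaluating: f(1) = 6, f(-1) = -98, f(2) = 64, f(-2) = -156, f(23) = 13294, f(-23) = -13386, f(46) = 99636, f(-46) = -99728; none is 0, so f has no rational root and is therefore irreducible over Q (a cubic with no linear factor over a field is irreducible). For an irreducible cubic, the Galois group is A_3 or S_3 according as the discriminant disc(f) = -4a^3 - 27b^2 = -4·(51)^3 - 27·(-46)^2 = -587736 is or is not a square in Q. Here disc(f) = -587736 is not a perfect square in Q, so the Galois group of f over Q is not contained in A_3 and must be all of S_3. The splitting field has degree |S_3| = 6 over Q, so [K : Q] = 6.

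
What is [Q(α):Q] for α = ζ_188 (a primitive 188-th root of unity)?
[Q(α):Q] = 92

The minimal polynomial of ζ_188 over Q is the 188-th cyclotomic polynomial Φ_188(x), which is irreducible over Q and has degree φ(188) = 92. Hence [Q(α):Q] = φ(188) = 92.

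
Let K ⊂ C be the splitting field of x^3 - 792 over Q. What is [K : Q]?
[K : Q] = 6

The roots of x^3 - 792 are ∛792, ω∛792, ω^2∛792 where ω = e^(2πi/3) is a primitive cube root of unity, so K = Q(∛792, ω). Now [Q(∛792):Q] = 3 (since 792 is not a perfect cube, x^3 - 792 is irreducible) and [Q(ω):Q] = 2. Both 2 and 3 divide [K:Q], and [K:Q] ≤ 3·2 = 6, so [K:Q] = 6. (Equivalently: Q(∛792) ⊂ R but ω ∉ R, so [K : Q(∛792)] = 2.)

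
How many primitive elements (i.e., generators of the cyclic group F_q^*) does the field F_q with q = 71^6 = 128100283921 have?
There are φ(128100283920) = 29256671232 primitive elements

F_q^* is cyclic of order q - 1 = 128100283920. A cyclic group of order m has exactly φ(m) generators. Here m = 128100283920 = 2^4 · 3^3 · 5 · 7 · 1657 · 5113, so the number of primitive elements is φ(128100283920) = 29256671232.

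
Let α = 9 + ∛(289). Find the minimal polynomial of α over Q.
m_α(x) = x^3 - 27x^2 + 243x - 1018

Set β = α - 9 = ∛(289), so β^3 = 289. Then (α - 9)^3 - 289 = 0, i.e. α is a root of g(x) = (x - 9)^3 - 289 = x^3 - 27x^2 + 243x - 1018. Since g(x) = h(x - 9) where h(x) = x^3 - 289, and h is irreducible over Q (because 289 is not a perfect cube, so h has no rational root, and a monic cubic with no rational root is irreducible), g is also irreducible (irreducibility is preserved under the substitution x → x - 9). Hence m_α(x) = x^3 - 27x^2 + 243x - 1018.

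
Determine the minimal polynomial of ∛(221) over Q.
m_α(x) = x^3 - 221

α satisfies α^3 = 221, so x^3 - 221 annihilates α. By the rational root test, a rational root p/q (in lowest terms) of x^3 - 221 would satisfy p^3 = 221 q^3, forcing q = 1 and p^3 = 221; but 221 is not a perfect cube, contradiction. A monic cubic over Q with no rational root is irreducible (any nontrivial factorization would include a linear factor). Hence x^3 - 221 is the minimal polynomial of α, and in particular [Q(α):Q] = 3.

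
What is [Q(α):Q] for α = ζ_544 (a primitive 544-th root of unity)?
[Q(α):Q] = 256

The minimal polynomial of ζ_544 over Q is the 544-th cyclotomic polynomial Φ_544(x), which is irreducible over Q and has degree φ(544) = 256. Hence [Q(α):Q] = φ(544) = 256.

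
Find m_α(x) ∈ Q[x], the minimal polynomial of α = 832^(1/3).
m_α(x) = x^3 - 832

α satisfies α^3 = 832, so x^3 - 832 annihilates α. By the rational root test, a rational root p/q (in lowest terms) of x^3 - 832 would satisfy p^3 = 832 q^3, forcing q = 1 and p^3 = 832; but 832 is not a perfect cube, contradiction. A monic cubic over Q with no rational root is irreducible (any nontrivial factorization would include a linear factor). Hence x^3 - 832 is the minimal polynomial of α, and in particular [Q(α):Q] = 3.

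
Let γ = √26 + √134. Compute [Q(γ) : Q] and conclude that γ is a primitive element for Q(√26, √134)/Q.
[Q(γ) : Q] = 4 (equivalently, Q(γ) = Q(√26, √134))

Obviously Q(γ) ⊆ Q(√26, √134), and [Q(√26, √134):Q] = 4 (since 26, 134 are distinct squarefree integers > 1 with 3484 not a perfect square). To show equality we compute the minimal polynomial of γ. From γ = √26 + √134: γ^2 = 26 + 2√(3484) + 134 = 160 + 2√(3484), so γ^2 - 160 = 2√(3484); squaring, (γ^2 - 160)^2 = 4·3484, i.e. γ^4 - 320γ^2 + 25600 - 13936 = 0, i.e. γ^4 - 320γ^2 + 11664 = 0. So γ is a root of x^4 - 320x^2 + 11664. This polynomial is irreducible over Q: it has no rational root (each ±√26 ± √134 is irrational), and any factorization into two quadratics over Q would force √(3484) ∈ Q (pairing opposite roots) or √26, √134 ∈ Q (other pairings), all impossible. Hence [Q(γ):Q] = 4 = [Q(√26, √134):Q], so Q(γ) = Q(√26, √134).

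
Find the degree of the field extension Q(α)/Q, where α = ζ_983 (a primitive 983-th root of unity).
[Q(α):Q] = 982

The minimal polynomial of ζ_983 over Q is the 983-th cyclotomic polynomial Φ_983(x), which is irreducible over Q and has degree φ(983) = 982. Hence [Q(α):Q] = φ(983) = 982.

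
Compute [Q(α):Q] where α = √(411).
[Q(α):Q] = 2

[Q(α):Q] equals the degree of the minimal polynomial of α. Here α^2 = 411 and x^2 - 411 is irreducible (d = 411 is squarefree, ≠ 1, hence not a square), so deg(m_α) = 2. Thus [Q(α):Q] = 2.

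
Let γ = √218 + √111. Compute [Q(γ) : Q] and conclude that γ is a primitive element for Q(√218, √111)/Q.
[Q(γ) : Q] = 4 (equivalently, Q(γ) = Q(√218, √111))

Obviously Q(γ) ⊆ Q(√218, √111), and [Q(√218, √111):Q] = 4 (since 218, 111 are distinct squarefree integers > 1 with 24198 not a perfect square). To show equality we compute the minimal polynomial of γ. From γ = √218 + √111: γ^2 = 218 + 2√(24198) + 111 = 329 + 2√(24198), so γ^2 - 329 = 2√(24198); squaring, (γ^2 - 329)^2 = 4·24198, i.e. γ^4 - 658γ^2 + 108241 - 96792 = 0, i.e. γ^4 - 658γ^2 + 11449 = 0. So γ is a root of x^4 - 658x^2 + 11449. This polynomial is irreducible over Q: it has no rational root (each ±√218 ± √111 is irrational), and any factorization into two quadratics over Q would force √(24198) ∈ Q (pairing opposite roots) or √218, √111 ∈ Q (other pairings), all impossible. Hence [Q(γ):Q] = 4 = [Q(√218, √111):Q], so Q(γ) = Q(√218, √111).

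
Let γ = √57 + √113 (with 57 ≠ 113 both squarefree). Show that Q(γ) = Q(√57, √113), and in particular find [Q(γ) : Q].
[Q(γ) : Q] = 4 (equivalently, Q(γ) = Q(√57, √113))

Obviously Q(γ) ⊆ Q(√57, √113), and [Q(√57, √113):Q] = 4 (since 57, 113 are distinct squarefree integers > 1 with 6441 not a perfect square). To show equality we compute the minimal polynomial of γ. From γ = √57 + √113: γ^2 = 57 + 2√(6441) + 113 = 170 + 2√(6441), so γ^2 - 170 = 2√(6441); squaring, (γ^2 - 170)^2 = 4·6441, i.e. γ^4 - 340γ^2 + 28900 - 25764 = 0, i.e. γ^4 - 340γ^2 + 3136 = 0. So γ is a root of x^4 - 340x^2 + 3136. This polynomial is irreducible over Q: it has no rational root (each ±√57 ± √113 is irrational), and any factorization into two quadratics over Q would force √(6441) ∈ Q (pairing opposite roots) or √57, √113 ∈ Q (other pairings), all impossible. Hence [Q(γ):Q] = 4 = [Q(√57, √113):Q], so Q(γ) = Q(√57, √113).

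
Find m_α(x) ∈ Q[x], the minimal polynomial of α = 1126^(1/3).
m_α(x) = x^3 - 1126

α satisfies α^3 = 1126, so x^3 - 1126 annihilates α. By the rational root test, a rational root p/q (in lowest terms) of x^3 - 1126 would satisfy p^3 = 1126 q^3, forcing q = 1 and p^3 = 1126; but 1126 is not a perfect cube, contradiction. A monic cubic over Q with no rational root is irreducible (any nontrivial factorization would include a linear factor). Hence x^3 - 1126 is the minimal polynomial of α, and in particular [Q(α):Q] = 3.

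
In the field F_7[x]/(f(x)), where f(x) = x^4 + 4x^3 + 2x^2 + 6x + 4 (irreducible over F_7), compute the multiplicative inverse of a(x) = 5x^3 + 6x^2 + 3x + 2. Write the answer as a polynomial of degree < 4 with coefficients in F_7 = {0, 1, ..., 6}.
a(x)^(-1) ≡ x (mod f(x))

Since f is irreducible over F_7, F_7[x]/(f) is a field and a(x) ≠ 0 has an inverse. Apply the extended Euclidean algorithm to f(x) and a(x) in F_7[x]: f(x) = (3x)·a(x) + (4). The last nonzero remainder is the constant 4 = gcd(f, a) in F_7. Back-substituting through the division chain expresses 4 = s(x)·a(x) + t(x)·f(x) with s(x) ≡ 4x (mod f), so (4x)·a(x) ≡ 4 (mod f). Multiplying by 4^(-1) ≡ 2 in F_7 gives a(x)^(-1) ≡ 2·(4x) ≡ x (mod f). Check: (5x^3 + 6x^2 + 3x + 2)·(x) = 5x^4 + 6x^3 + 3x^2 + 2x ≡ 1 (mod x^4 + 4x^3 + 2x^2 + 6x + 4).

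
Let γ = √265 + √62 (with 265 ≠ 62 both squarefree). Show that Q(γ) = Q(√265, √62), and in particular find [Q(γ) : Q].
[Q(γ) : Q] = 4 (equivalently, Q(γ) = Q(√265, √62))

Obviously Q(γ) ⊆ Q(√265, √62), and [Q(√265, √62):Q] = 4 (since 265, 62 are distinct squarefree integers > 1 with 16430 not a perfect square). To show equality we compute the minimal polynomial of γ. From γ = √265 + √62: γ^2 = 265 + 2√(16430) + 62 = 327 + 2√(16430), so γ^2 - 327 = 2√(16430); squaring, (γ^2 - 327)^2 = 4·16430, i.e. γ^4 - 654γ^2 + 106929 - 65720 = 0, i.e. γ^4 - 654γ^2 + 41209 = 0. So γ is a root of x^4 - 654x^2 + 41209. This polynomial is irreducible over Q: it has no rational root (each ±√265 ± √62 is irrational), and any factorization into two quadratics over Q would force √(16430) ∈ Q (pairing opposite roots) or √265, √62 ∈ Q (other pairings), all impossible. Hence [Q(γ):Q] = 4 = [Q(√265, √62):Q], so Q(γ) = Q(√265, √62).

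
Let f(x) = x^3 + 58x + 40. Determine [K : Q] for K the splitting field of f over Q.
[K : Q] = 6

By the rational root test, any rational root of the monic integer polynomial f(x) = x^3 + 58x + 40 must be an integer dividing the constant term 40, i.e. one of ±{1, 2, 4, 5, 8, 10, 20, 40}. Evaluating: f(1) = 99, f(-1) = -19, f(2) = 164, f(-2) = -84, f(4) = 336, f(-4) = -256, f(5) = 455, f(-5) = -375, f(8) = 1016, f(-8) = -936, f(10) = 1620, f(-10) = -1540, f(20) = 9200, f(-20) = -9120, f(40) = 66360, f(-40) = -66280; none is 0, so f has no rational root and is therefore irreducible over Q (a cubic with no linear factor over a field is irreducible). For an irreducible cubic, the Galois group is A_3 or S_3 according as the discriminant disc(f) = -4a^3 - 27b^2 = -4·(58)^3 - 27·(40)^2 = -823648 is or is not a square in Q. Here disc(f) = -823648 is not a perfect square in Q, so the Galois group of f over Q is not contained in A_3 and must be all of S_3. The splitting field has degree |S_3| = 6 over Q, so [K : Q] = 6.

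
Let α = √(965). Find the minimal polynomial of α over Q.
m_α(x) = x^2 - 965

α satisfies α^2 - 965 = 0, so x^2 - 965 annihilates α. Since d = 965 is squarefree and ≠ 1, it is not a perfect square in Q, so x^2 - 965 has no rational root and is therefore irreducible over Q (a degree-2 polynomial over a field is irreducible iff it has no root). Hence m_α(x) = x^2 - 965.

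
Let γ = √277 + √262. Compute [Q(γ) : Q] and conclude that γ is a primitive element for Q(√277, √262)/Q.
[Q(γ) : Q] = 4 (equivalently, Q(γ) = Q(√277, √262))

Obviously Q(γ) ⊆ Q(√277, √262), and [Q(√277, √262):Q] = 4 (since 277, 262 are distinct squarefree integers > 1 with 72574 not a perfect square). To show equality we compute the minimal polynomial of γ. From γ = √277 + √262: γ^2 = 277 + 2√(72574) + 262 = 539 + 2√(72574), so γ^2 - 539 = 2√(72574); squaring, (γ^2 - 539)^2 = 4·72574, i.e. γ^4 - 1078γ^2 + 290521 - 290296 = 0, i.e. γ^4 - 1078γ^2 + 225 = 0. So γ is a root of x^4 - 1078x^2 + 225. This polynomial is irreducible over Q: it has no rational root (each ±√277 ± √262 is irrational), and any factorization into two quadratics over Q would force √(72574) ∈ Q (pairing opposite roots) or √277, √262 ∈ Q (other pairings), all impossible. Hence [Q(γ):Q] = 4 = [Q(√277, √262):Q], so Q(γ) = Q(√277, √262).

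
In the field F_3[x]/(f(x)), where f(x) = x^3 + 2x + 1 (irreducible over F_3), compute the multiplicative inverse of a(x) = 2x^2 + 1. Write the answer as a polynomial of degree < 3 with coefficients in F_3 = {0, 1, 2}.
a(x)^(-1) ≡ x (mod f(x))

Since f is irreducible over F_3, F_3[x]/(f) is a field and a(x) ≠ 0 has an inverse. Apply the extended Euclidean algorithm to f(x) and a(x) in F_3[x]: f(x) = (2x)·a(x) + (1). The last nonzero remainder is the constant 1 = gcd(f, a) in F_3. Back-substituting through the division chain expresses 1 = s(x)·a(x) + t(x)·f(x) with s(x) ≡ x (mod f), so a(x)^(-1) ≡ s(x) = x (mod f). Check: (2x^2 + 1)·(x) = 2x^3 + x ≡ 1 (mod x^3 + 2x + 1).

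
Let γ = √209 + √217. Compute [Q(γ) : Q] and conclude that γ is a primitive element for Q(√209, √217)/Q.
[Q(γ) : Q] = 4 (equivalently, Q(γ) = Q(√209, √217))

Obviously Q(γ) ⊆ Q(√209, √217), and [Q(√209, √217):Q] = 4 (since 209, 217 are distinct squarefree integers > 1 with 45353 not a perfect square). To show equality we compute the minimal polynomial of γ. From γ = √209 + √217: γ^2 = 209 + 2√(45353) + 217 = 426 + 2√(45353), so γ^2 - 426 = 2√(45353); squaring, (γ^2 - 426)^2 = 4·45353, i.e. γ^4 - 852γ^2 + 181476 - 181412 = 0, i.e. γ^4 - 852γ^2 + 64 = 0. So γ is a root of x^4 - 852x^2 + 64. This polynomial is irreducible over Q: it has no rational root (each ±√209 ± √217 is irrational), and any factorization into two quadratics over Q would force √(45353) ∈ Q (pairing opposite roots) or √209, √217 ∈ Q (other pairings), all impossible. Hence [Q(γ):Q] = 4 = [Q(√209, √217):Q], so Q(γ) = Q(√209, √217).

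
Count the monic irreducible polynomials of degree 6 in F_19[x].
There are 7839780 monic irreducible polynomials of degree 6 over F_19

Each element of F_{19^6} that lies in no proper subfield is a root of exactly one monic irreducible of degree 6 over F_19, and each such polynomial has 6 distinct roots in F_{19^6}. By Möbius inversion the count is N_19(6) = (1/6) Σ_{d|6} μ(6/d) · 19^d = (1/6)(μ(6)·19^1 + μ(3)·19^2 + μ(2)·19^3 + μ(1)·19^6) = 47038680/6 = 7839780.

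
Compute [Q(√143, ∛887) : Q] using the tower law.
[Q(√143, ∛887) : Q] = 6

Let L = Q(√143, ∛887). Since Q(√143) ⊂ L and [Q(√143):Q] = 2, the tower law gives 2 | [L:Q]. Likewise Q(∛887) ⊂ L with [Q(∛887):Q] = 3 (because 887 is not a perfect cube), so 3 | [L:Q]. As gcd(2,3) = 1, [L:Q] is divisible by 6. Conversely L is generated over Q by √143 and ∛887, so [L:Q] ≤ 2·3 = 6. Therefore [Q(√143, ∛887) : Q] = 6.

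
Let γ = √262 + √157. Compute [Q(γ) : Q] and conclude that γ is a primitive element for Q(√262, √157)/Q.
[Q(γ) : Q] = 4 (equivalently, Q(γ) = Q(√262, √157))

Obviously Q(γ) ⊆ Q(√262, √157), and [Q(√262, √157):Q] = 4 (since 262, 157 are distinct squarefree integers > 1 with 41134 not a perfect square). To show equality we compute the minimal polynomial of γ. From γ = √262 + √157: γ^2 = 262 + 2√(41134) + 157 = 419 + 2√(41134), so γ^2 - 419 = 2√(41134); squaring, (γ^2 - 419)^2 = 4·41134, i.e. γ^4 - 838γ^2 + 175561 - 164536 = 0, i.e. γ^4 - 838γ^2 + 11025 = 0. So γ is a root of x^4 - 838x^2 + 11025. This polynomial is irreducible over Q: it has no rational root (each ±√262 ± √157 is irrational), and any factorization into two quadratics over Q would force √(41134) ∈ Q (pairing opposite roots) or √262, √157 ∈ Q (other pairings), all impossible. Hence [Q(γ):Q] = 4 = [Q(√262, √157):Q], so Q(γ) = Q(√262, √157).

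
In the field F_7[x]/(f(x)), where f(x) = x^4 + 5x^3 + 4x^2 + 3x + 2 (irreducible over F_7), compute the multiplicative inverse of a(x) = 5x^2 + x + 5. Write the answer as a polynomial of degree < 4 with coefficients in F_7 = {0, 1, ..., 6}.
a(x)^(-1) ≡ 3x^3 + 3x^2 + 6x + 4 (mod f(x))

Since f is irreducible over F_7, F_7[x]/(f) is a field and a(x) ≠ 0 has an inverse. Apply the extended Euclidean algorithm to f(x) and a(x) in F_7[x]: f(x) = (3x^2 + 6x + 5)·a(x) + (3x + 5);  a(x) = (4x + 3)·(3x + 5) + (4). The last nonzero remainder is the constant 4 = gcd(f, a) in F_7. Back-substituting through the division chain expresses 4 = s(x)·a(x) + t(x)·f(x) with s(x) ≡ 5x^3 + 5x^2 + 3x + 2 (mod f), so (5x^3 + 5x^2 + 3x + 2)·a(x) ≡ 4 (mod f). Multiplying by 4^(-1) ≡ 2 in F_7 gives a(x)^(-1) ≡ 2·(5x^3 + 5x^2 + 3x + 2) ≡ 3x^3 + 3x^2 + 6x + 4 (mod f). Check: (5x^2 + x + 5)·(3x^3 + 3x^2 + 6x + 4) = x^5 + 4x^4 + 6x^3 + 6x^2 + 6x + 6 ≡ 1 (mod x^4 + 5x^3 + 4x^2 + 3x + 2).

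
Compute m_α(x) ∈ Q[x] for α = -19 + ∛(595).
m_α(x) = x^3 + 57x^2 + 1083x + 6264

Set β = α + 19 = ∛(595), so β^3 = 595. Then (α + 19)^3 - 595 = 0, i.e. α is a root of g(x) = (x + 19)^3 - 595 = x^3 + 57x^2 + 1083x + 6264. Since g(x) = h(x + 19) where h(x) = x^3 - 595, and h is irreducible over Q (because 595 is not a perfect cube, so h has no rational root, and a monic cubic with no rational root is irreducible), g is also irreducible (irreducibility is preserved under the substitution x → x + 19). Hence m_α(x) = x^3 + 57x^2 + 1083x + 6264.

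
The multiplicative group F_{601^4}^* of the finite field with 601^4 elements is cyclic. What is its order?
|F_{601^4}^*| = 130466162400

F_{601^4} has 601^4 = 130466162401 elements; its multiplicative group consists of all nonzero elements, so |F_{601^4}^*| = 130466162401 - 1 = 130466162400. (It is cyclic since any finite subgroup of the multiplicative group of a field is cyclic.)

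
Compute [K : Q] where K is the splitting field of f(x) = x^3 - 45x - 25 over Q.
[K : Q] = 6

By the rational root test, any rational root of the monic integer polynomial f(x) = x^3 - 45x - 25 must be an integer dividing the constant term -25, i.e. one of ±{1, 5, 25}. Evaluating: f(1) = -69, f(-1) = 19, f(5) = -125, f(-5) = 75, f(25) = 14475, f(-25) = -14525; none is 0, so f has no rational root and is therefore irreducible over Q (a cubic with no linear factor over a field is irreducible). For an irreducible cubic, the Galois group is A_3 or S_3 according as the discriminant disc(f) = -4a^3 - 27b^2 = -4·(-45)^3 - 27·(-25)^2 = 347625 is or is not a square in Q. Here disc(f) = 347625 is not a perfect square in Q, so the Galois group of f over Q is not contained in A_3 and must be all of S_3. The splitting field has degree |S_3| = 6 over Q, so [K : Q] = 6.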